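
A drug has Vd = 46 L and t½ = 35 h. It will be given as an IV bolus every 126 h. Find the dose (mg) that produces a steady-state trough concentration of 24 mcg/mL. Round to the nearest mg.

τ/t½ = 126/35 ≈ 3.6, so f = (1/2)^(126/35) ≈ 0.082469.
Cmin,ss = (D/Vd)·f/(1−f), so D = Cmin,ss·Vd·(1−f)/f.
D = 24 × 46 × (1−f)/f ≈ 24 × 46 × 11.12577 ≈ 12282.85 mg.

12283 mg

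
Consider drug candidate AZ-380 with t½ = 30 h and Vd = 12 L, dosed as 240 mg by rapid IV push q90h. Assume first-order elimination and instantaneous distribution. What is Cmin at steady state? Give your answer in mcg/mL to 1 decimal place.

τ = 90 h = 3 half-lives, so f = (1/2)^3 = 0.125.
At steady state, R = 1/(1 − 0.125) = 8/7.
Single-dose peak C₀ = D/Vd = 240/12 = 20 mcg/mL.
Steady-state peak Cmax,ss = C₀·R = 20 × 8/7 ≈ 22.857 mcg/mL.
Steady-state trough Cmin,ss = Cmax,ss·f ≈ 22.857 × 0.125 ≈ 2.857 mcg/mL.

2.9 mcg/mL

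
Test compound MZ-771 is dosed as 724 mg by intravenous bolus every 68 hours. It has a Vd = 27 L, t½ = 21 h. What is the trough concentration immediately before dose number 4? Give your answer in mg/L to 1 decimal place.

3.2 mg/L

f = (1/2)^(τ/t½) = (1/2)^(68/21) ≈ 0.1060.
C₀ = D/Vd = 724/27 ≈ 26.815 mg/L.
Before the 4th dose, 3 doses have been given. Superposition: Cmin = C₀·(f + f² + … + f^3).
≈ 26.815 × (0.1060 + 0.0112 + 0.0012) ≈ 26.815 × 0.1184 ≈ 3.175 mg/L.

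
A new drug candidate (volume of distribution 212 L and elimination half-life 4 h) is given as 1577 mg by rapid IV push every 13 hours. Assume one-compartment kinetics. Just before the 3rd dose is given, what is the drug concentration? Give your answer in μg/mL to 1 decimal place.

0.9 μg/mL

f = (1/2)^(τ/t½) = (1/2)^(13/4) ≈ 0.1051.
C₀ = D/Vd = 1577/212 ≈ 7.439 μg/mL.
Before the 3rd dose, 2 doses have been given. Superposition: Cmin = C₀·(f + f²).
≈ 7.439 × (0.1051 + 0.0110) ≈ 7.439 × 0.1161 ≈ 0.864 μg/mL.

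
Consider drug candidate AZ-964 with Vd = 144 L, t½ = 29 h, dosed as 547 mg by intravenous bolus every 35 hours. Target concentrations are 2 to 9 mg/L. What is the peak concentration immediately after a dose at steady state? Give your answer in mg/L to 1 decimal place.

k = ln2/t½ = ln2/29 ≈ 0.023902 h⁻¹; fraction remaining f = e^(−kτ) = e^(−0.023902×35) ≈ 0.4332.
At steady state, accumulation factor R = 1/(1 − e^(−kτ)) ≈ 1.7643.
Single-dose peak C₀ = D/Vd = 547/144 ≈ 3.799 mg/L.
Cmax,ss = C₀/(1 − f) ≈ 3.799/0.5668 ≈ 6.703 mg/L.
Peak 6.7 mg/L vs MTC 9 mg/L: below toxic threshold.

6.7 mg/L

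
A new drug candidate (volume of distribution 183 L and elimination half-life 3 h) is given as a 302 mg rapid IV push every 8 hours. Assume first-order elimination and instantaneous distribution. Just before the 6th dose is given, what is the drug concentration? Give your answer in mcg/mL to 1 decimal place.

0.3 mcg/mL

f = (1/2)^(τ/t½) = (1/2)^(8/3) ≈ 0.1575.
C₀ = D/Vd = 302/183 ≈ 1.650 mcg/mL.
Before the 6th dose, 5 doses have been given. Superposition: Cmin = C₀·(f + f² + … + f^5).
≈ 1.650 × (0.1575 + 0.0248 + 0.0039 + 0.0006 + 0.0001) ≈ 1.650 × 0.1869 ≈ 0.308 mcg/mL.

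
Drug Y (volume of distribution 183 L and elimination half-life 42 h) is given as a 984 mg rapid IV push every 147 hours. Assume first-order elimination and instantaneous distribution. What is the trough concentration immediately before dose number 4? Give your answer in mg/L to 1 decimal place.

f = (1/2)^(τ/t½) = (1/2)^(147/42) ≈ 0.0884.
C₀ = D/Vd = 984/183 ≈ 5.377 mg/L.
Before the 4th dose, 3 doses have been given. Superposition: Cmin = C₀·(f + f² + … + f^3).
≈ 5.377 × (0.0884 + 0.0078 + 0.0007) ≈ 5.377 × 0.0969 ≈ 0.521 mg/L.

0.5 mg/L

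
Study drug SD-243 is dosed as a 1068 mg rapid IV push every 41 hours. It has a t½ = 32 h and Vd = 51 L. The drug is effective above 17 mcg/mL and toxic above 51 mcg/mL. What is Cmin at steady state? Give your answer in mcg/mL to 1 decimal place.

τ/t½ = 41/32 ≈ 1.2812, so fraction remaining f = (1/2)^(41/32) ≈ 0.4114.
At steady state, accumulation factor R = 1/(1 − e^(−kτ)) ≈ 1.6989.
Single-dose peak C₀ = D/Vd = 1068/51 ≈ 20.941 mcg/mL.
Steady-state peak Cmax,ss = C₀·R ≈ 20.941 × 1.6989 ≈ 35.577 mcg/mL.
Steady-state trough Cmin,ss = Cmax,ss·f ≈ 35.577 × 0.4114 ≈ 14.636 mcg/mL.
Trough 14.6 mcg/mL vs MEC 17 mcg/mL: subtherapeutic.

14.6 mcg/mL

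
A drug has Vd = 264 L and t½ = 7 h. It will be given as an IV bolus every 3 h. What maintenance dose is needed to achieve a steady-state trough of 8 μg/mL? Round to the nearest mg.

τ/t½ = 3/7 ≈ 0.42857, so f = (1/2)^(3/7) ≈ 0.742997.
Cmin,ss = (D/Vd)·f/(1−f), so D = Cmin,ss·Vd·(1−f)/f.
D = 8 × 264 × (1−f)/f ≈ 8 × 264 × 0.34590 ≈ 730.54 mg.

731 mg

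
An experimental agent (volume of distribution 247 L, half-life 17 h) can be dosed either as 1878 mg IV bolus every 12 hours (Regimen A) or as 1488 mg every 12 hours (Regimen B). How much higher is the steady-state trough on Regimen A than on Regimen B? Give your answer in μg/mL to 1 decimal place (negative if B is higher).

2.5 μg/mL

Regimen A: f = (1/2)^(12/17) ≈ 0.6131; Cmin,ss = (1878/247)·f/(1−f) ≈ 12.048 μg/mL.
Regimen B: f = (1/2)^(12/17) ≈ 0.6131; Cmin,ss = (1488/247)·f/(1−f) ≈ 9.546 μg/mL.
Difference ≈ 12.048 − 9.546 ≈ 2.502 μg/mL.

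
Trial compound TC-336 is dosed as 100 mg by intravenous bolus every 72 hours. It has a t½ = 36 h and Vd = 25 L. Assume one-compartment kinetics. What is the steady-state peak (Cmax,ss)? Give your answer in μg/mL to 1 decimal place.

5.3 μg/mL

τ = 72 h = 2 half-lives, so f = (1/2)^2 = 0.25.
Accumulation ratio R = 1/(1 − f) = 1/0.75 = 4/3.
Single-dose peak C₀ = D/Vd = 100/25 = 4 μg/mL.
Steady-state peak Cmax,ss = C₀·R = 4 × 4/3 ≈ 5.333 μg/mL.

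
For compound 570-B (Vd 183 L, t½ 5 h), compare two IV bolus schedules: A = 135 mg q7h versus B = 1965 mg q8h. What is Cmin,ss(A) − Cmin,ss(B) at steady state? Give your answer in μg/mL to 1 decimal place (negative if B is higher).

Regimen A: f = (1/2)^(7/5) ≈ 0.3789; Cmin,ss = (135/183)·f/(1−f) ≈ 0.450 μg/mL.
Regimen B: f = (1/2)^(8/5) ≈ 0.3299; Cmin,ss = (1965/183)·f/(1−f) ≈ 5.286 μg/mL.
Difference ≈ 0.450 − 5.286 ≈ -4.836 μg/mL.

-4.8 μg/mL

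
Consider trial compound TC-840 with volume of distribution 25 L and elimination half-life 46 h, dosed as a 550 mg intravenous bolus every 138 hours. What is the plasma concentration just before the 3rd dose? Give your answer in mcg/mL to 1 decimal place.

f = (1/2)^(τ/t½) = (1/2)^(138/46) ≈ 0.1250.
C₀ = D/Vd = 550/25 ≈ 22.000 mcg/mL.
Before the 3rd dose, 2 doses have been given. Superposition: Cmin = C₀·(f + f²).
≈ 22.000 × (0.1250 + 0.0156) ≈ 22.000 × 0.1406 ≈ 3.093 mcg/mL.

3.1 mcg/mL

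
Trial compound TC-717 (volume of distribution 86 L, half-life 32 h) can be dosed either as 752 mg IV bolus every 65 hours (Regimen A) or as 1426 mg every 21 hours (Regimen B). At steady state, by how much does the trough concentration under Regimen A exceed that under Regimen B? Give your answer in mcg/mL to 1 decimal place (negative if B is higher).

-26.0 mcg/mL

Regimen A: f = (1/2)^(65/32) ≈ 0.2446; Cmin,ss = (752/86)·f/(1−f) ≈ 2.831 mcg/mL.
Regimen B: f = (1/2)^(21/32) ≈ 0.6345; Cmin,ss = (1426/86)·f/(1−f) ≈ 28.785 mcg/mL.
Difference ≈ 2.831 − 28.785 ≈ -25.954 mcg/mL.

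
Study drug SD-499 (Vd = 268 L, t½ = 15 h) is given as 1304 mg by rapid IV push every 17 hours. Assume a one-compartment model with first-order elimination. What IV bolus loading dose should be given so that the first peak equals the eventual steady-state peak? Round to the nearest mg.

2396 mg

f = (1/2)^(17/15) ≈ 0.455861; accumulation ratio R = 1/(1−f) ≈ 1.83777.
Loading dose to hit Cmax,ss on first dose: D_load = D_maint·R ≈ 1304 × 1.83777 ≈ 2396.45 mg.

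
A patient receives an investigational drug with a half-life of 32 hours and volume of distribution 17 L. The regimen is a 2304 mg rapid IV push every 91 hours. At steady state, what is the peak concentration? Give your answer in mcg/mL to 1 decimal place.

157.5 mcg/mL

τ/t½ = 91/32 ≈ 2.8438, so fraction remaining f = (1/2)^(91/32) ≈ 0.1393.
Accumulation ratio R = 1/(1 − f) ≈ 1/0.8607 ≈ 1.1618.
Single-dose peak C₀ = D/Vd = 2304/17 ≈ 135.529 mcg/mL.
Steady-state peak Cmax,ss = C₀·R ≈ 135.529 × 1.1618 ≈ 157.458 mcg/mL.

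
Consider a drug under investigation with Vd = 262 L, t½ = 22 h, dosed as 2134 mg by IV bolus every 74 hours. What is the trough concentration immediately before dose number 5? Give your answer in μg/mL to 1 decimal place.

0.9 μg/mL

f = (1/2)^(τ/t½) = (1/2)^(74/22) ≈ 0.0972.
C₀ = D/Vd = 2134/262 ≈ 8.145 μg/mL.
Before the 5th dose, 4 doses have been given. Superposition: Cmin = C₀·(f + f² + … + f^4).
≈ 8.145 × (0.0972 + 0.0094 + 0.0009 + 0.0001) ≈ 8.145 × 0.1076 ≈ 0.876 μg/mL.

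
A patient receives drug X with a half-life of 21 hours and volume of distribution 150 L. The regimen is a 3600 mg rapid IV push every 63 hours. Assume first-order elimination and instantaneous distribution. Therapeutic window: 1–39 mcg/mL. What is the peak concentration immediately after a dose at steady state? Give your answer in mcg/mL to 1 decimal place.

27.4 mcg/mL

The dosing interval is 3 half-lives, so f = 2^(−3) = 0.125.
At steady state, R = 1/(1 − 0.125) = 8/7.
Single-dose peak C₀ = D/Vd = 3600/150 = 24 mcg/mL.
Steady-state peak Cmax,ss = C₀·R = 24 × 8/7 ≈ 27.429 mcg/mL.
Peak 27.4 mcg/mL vs MTC 39 mcg/mL: below toxic threshold.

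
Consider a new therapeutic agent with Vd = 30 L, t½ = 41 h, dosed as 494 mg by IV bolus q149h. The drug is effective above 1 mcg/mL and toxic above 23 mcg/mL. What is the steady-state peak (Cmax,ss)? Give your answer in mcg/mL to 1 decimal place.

17.9 mcg/mL

Over one 149-h interval, 149/41 ≈ 3.6341 half-lives elapse, leaving f ≈ 0.0805 of each dose.
Accumulation ratio R = 1/(1 − f) ≈ 1/0.9195 ≈ 1.0875.
Single-dose peak C₀ = D/Vd = 494/30 ≈ 16.467 mcg/mL.
Steady-state peak Cmax,ss = C₀·R ≈ 16.467 × 1.0875 ≈ 17.908 mcg/mL.
Peak 17.9 mcg/mL vs MTC 23 mcg/mL: below toxic threshold.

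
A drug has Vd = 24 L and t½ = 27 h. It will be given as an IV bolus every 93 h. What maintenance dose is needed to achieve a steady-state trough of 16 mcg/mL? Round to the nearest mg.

3796 mg

τ/t½ = 93/27 ≈ 3.4444, so f = (1/2)^(93/27) ≈ 0.091858.
Cmin,ss = (D/Vd)·f/(1−f), so D = Cmin,ss·Vd·(1−f)/f.
D = 16 × 24 × (1−f)/f ≈ 16 × 24 × 9.88637 ≈ 3796.37 mg.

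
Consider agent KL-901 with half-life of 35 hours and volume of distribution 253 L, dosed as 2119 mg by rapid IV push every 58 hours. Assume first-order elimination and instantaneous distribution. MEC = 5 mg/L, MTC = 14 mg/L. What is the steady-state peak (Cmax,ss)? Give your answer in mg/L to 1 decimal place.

Over one 58-h interval, 58/35 ≈ 1.6571 half-lives elapse, leaving f ≈ 0.3171 of each dose.
At steady state, accumulation factor R = 1/(1 − e^(−kτ)) ≈ 1.4643.
Single-dose peak C₀ = D/Vd = 2119/253 ≈ 8.375 mg/L.
Cmax,ss = C₀/(1 − f) ≈ 8.375/0.6829 ≈ 12.264 mg/L.
Peak 12.3 mg/L vs MTC 14 mg/L: below toxic threshold.

12.3 mg/L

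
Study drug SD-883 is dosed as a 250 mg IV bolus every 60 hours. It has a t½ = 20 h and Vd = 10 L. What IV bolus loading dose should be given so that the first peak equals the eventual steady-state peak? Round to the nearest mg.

286 mg

f = (1/2)^(60/20) ≈ 0.125000; accumulation ratio R = 1/(1−f) ≈ 1.14286.
Loading dose to hit Cmax,ss on first dose: D_load = D_maint·R ≈ 250 × 1.14286 ≈ 285.71 mg.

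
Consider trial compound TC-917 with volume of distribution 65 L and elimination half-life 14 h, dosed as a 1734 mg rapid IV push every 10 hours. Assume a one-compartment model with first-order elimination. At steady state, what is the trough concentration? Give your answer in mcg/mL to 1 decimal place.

k = ln2/t½ = ln2/14 ≈ 0.049511 h⁻¹; fraction remaining f = e^(−kτ) = e^(−0.049511×10) ≈ 0.6095.
Single-dose peak C₀ = D/Vd = 1734/65 ≈ 26.677 mcg/mL.
Steady-state trough Cmin,ss = C₀·f/(1−f) ≈ 26.677 × 0.6095/0.3905 ≈ 41.638 mcg/mL.

41.6 mcg/mL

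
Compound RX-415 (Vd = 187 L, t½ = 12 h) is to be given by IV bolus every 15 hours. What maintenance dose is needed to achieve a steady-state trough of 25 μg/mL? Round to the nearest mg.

6444 mg

τ/t½ = 15/12 ≈ 1.25, so f = (1/2)^(15/12) ≈ 0.420448.
Cmin,ss = (D/Vd)·f/(1−f), so D = Cmin,ss·Vd·(1−f)/f.
D = 25 × 187 × (1−f)/f ≈ 25 × 187 × 1.37842 ≈ 6444.11 mg.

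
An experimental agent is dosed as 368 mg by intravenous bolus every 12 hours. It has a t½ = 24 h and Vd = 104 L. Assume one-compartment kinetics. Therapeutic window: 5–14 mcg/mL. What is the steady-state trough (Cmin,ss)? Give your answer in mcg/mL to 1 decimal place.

8.5 mcg/mL

Over one 12-h interval, 12/24 ≈ 0.5 half-lives elapse, leaving f ≈ 0.7071 of each dose.
Each bolus raises the concentration by D/Vd = 368/104 ≈ 3.538 mcg/mL.
Steady-state trough Cmin,ss = C₀·f/(1−f) ≈ 3.538 × 0.7071/0.2929 ≈ 8.541 mcg/mL.
Trough 8.5 mcg/mL vs MEC 5 mcg/mL: adequate.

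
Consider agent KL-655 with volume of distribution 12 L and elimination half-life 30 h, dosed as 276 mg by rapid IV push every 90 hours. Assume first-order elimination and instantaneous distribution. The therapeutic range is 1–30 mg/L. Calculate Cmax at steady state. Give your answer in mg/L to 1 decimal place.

26.3 mg/L

τ = 90 h = 3 half-lives, so f = (1/2)^3 = 0.125.
At steady state, R = 1/(1 − 0.125) = 8/7.
Single-dose peak C₀ = D/Vd = 276/12 = 23 mg/L.
Steady-state peak Cmax,ss = C₀·R = 23 × 8/7 ≈ 26.286 mg/L.
Peak 26.3 mg/L vs MTC 30 mg/L: below toxic threshold.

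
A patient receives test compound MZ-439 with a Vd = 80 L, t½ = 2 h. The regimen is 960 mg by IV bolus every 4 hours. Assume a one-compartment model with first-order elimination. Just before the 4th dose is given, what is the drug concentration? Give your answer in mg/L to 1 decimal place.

3.9 mg/L

f = (1/2)^(τ/t½) = (1/2)^(4/2) ≈ 0.2500.
C₀ = D/Vd = 960/80 ≈ 12.000 mg/L.
Before the 4th dose, 3 doses have been given. Superposition: Cmin = C₀·(f + f² + … + f^3).
≈ 12.000 × (0.2500 + 0.0625 + 0.0156) ≈ 12.000 × 0.3281 ≈ 3.937 mg/L.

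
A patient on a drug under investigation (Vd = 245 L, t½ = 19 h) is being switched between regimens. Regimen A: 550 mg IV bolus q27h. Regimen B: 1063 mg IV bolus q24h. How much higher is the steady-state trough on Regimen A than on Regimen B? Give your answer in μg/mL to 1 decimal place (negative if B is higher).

-1.8 μg/mL

Regimen A: f = (1/2)^(27/19) ≈ 0.3734; Cmin,ss = (550/245)·f/(1−f) ≈ 1.338 μg/mL.
Regimen B: f = (1/2)^(24/19) ≈ 0.4166; Cmin,ss = (1063/245)·f/(1−f) ≈ 3.098 μg/mL.
Difference ≈ 1.338 − 3.098 ≈ -1.760 μg/mL.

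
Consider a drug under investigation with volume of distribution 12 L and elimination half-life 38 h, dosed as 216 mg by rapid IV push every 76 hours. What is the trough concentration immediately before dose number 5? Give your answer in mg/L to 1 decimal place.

6.0 mg/L

f = (1/2)^(τ/t½) = (1/2)^(76/38) ≈ 0.2500.
C₀ = D/Vd = 216/12 ≈ 18.000 mg/L.
Before the 5th dose, 4 doses have been given. Superposition: Cmin = C₀·(f + f² + … + f^4).
≈ 18.000 × (0.2500 + 0.0625 + 0.0156 + 0.0039) ≈ 18.000 × 0.3320 ≈ 5.976 mg/L.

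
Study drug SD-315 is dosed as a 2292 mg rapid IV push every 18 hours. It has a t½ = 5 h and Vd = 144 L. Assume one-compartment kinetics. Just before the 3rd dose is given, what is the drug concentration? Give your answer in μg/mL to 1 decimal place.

f = (1/2)^(τ/t½) = (1/2)^(18/5) ≈ 0.0825.
C₀ = D/Vd = 2292/144 ≈ 15.917 μg/mL.
Before the 3rd dose, 2 doses have been given. Superposition: Cmin = C₀·(f + f²).
≈ 15.917 × (0.0825 + 0.0068) ≈ 15.917 × 0.0893 ≈ 1.421 μg/mL.

1.4 μg/mL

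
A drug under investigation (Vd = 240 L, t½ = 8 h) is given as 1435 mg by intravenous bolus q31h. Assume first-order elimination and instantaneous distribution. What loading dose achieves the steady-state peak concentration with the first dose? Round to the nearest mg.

f = (1/2)^(31/8) ≈ 0.068157; accumulation ratio R = 1/(1−f) ≈ 1.07314.
Loading dose to hit Cmax,ss on first dose: D_load = D_maint·R ≈ 1435 × 1.07314 ≈ 1539.96 mg.

1540 mg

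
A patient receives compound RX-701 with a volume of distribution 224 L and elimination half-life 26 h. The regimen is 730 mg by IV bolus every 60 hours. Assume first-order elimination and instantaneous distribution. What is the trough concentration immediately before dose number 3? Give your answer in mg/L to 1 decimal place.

f = (1/2)^(τ/t½) = (1/2)^(60/26) ≈ 0.2020.
C₀ = D/Vd = 730/224 ≈ 3.259 mg/L.
Before the 3rd dose, 2 doses have been given. Superposition: Cmin = C₀·(f + f²).
≈ 3.259 × (0.2020 + 0.0408) ≈ 3.259 × 0.2428 ≈ 0.791 mg/L.

0.8 mg/L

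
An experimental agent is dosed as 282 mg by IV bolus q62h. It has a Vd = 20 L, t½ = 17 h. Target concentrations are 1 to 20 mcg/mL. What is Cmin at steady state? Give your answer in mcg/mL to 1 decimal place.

1.2 mcg/mL

k = ln2/t½ = ln2/17 ≈ 0.040773 h⁻¹; fraction remaining f = e^(−kτ) = e^(−0.040773×62) ≈ 0.0798.
At steady state, accumulation factor R = 1/(1 − e^(−kτ)) ≈ 1.0867.
Each bolus raises the concentration by D/Vd = 282/20 ≈ 14.100 mcg/mL.
Cmax,ss = C₀/(1 − f) ≈ 14.100/0.9202 ≈ 15.323 mcg/mL.
One interval later, Cmin,ss = Cmax,ss·e^(−kτ) ≈ 15.323 × 0.0798 ≈ 1.223 mcg/mL.
Trough 1.2 mcg/mL vs MEC 1 mcg/mL: adequate.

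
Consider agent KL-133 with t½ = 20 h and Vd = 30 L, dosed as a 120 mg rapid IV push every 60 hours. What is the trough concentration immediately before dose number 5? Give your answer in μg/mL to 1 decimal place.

0.6 μg/mL

f = (1/2)^(τ/t½) = (1/2)^(60/20) ≈ 0.1250.
C₀ = D/Vd = 120/30 ≈ 4.000 μg/mL.
Before the 5th dose, 4 doses have been given. Superposition: Cmin = C₀·(f + f² + … + f^4).
≈ 4.000 × (0.1250 + 0.0156 + 0.0020 + 0.0002) ≈ 4.000 × 0.1428 ≈ 0.571 μg/mL.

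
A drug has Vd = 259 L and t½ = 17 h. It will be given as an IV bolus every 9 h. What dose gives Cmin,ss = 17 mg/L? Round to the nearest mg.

1952 mg

τ/t½ = 9/17 ≈ 0.52941, so f = (1/2)^(9/17) ≈ 0.692837.
Cmin,ss = (D/Vd)·f/(1−f), so D = Cmin,ss·Vd·(1−f)/f.
D = 17 × 259 × (1−f)/f ≈ 17 × 259 × 0.44334 ≈ 1952.03 mg.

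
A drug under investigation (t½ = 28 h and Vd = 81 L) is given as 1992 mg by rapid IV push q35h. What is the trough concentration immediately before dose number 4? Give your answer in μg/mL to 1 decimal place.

16.5 μg/mL

f = (1/2)^(τ/t½) = (1/2)^(35/28) ≈ 0.4204.
C₀ = D/Vd = 1992/81 ≈ 24.593 μg/mL.
Before the 4th dose, 3 doses have been given. Superposition: Cmin = C₀·(f + f² + … + f^3).
≈ 24.593 × (0.4204 + 0.1767 + 0.0743) ≈ 24.593 × 0.6714 ≈ 16.512 μg/mL.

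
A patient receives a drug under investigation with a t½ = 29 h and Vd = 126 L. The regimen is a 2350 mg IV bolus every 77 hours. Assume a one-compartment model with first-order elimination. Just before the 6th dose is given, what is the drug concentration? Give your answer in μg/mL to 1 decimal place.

f = (1/2)^(τ/t½) = (1/2)^(77/29) ≈ 0.1587.
C₀ = D/Vd = 2350/126 ≈ 18.651 μg/mL.
Before the 6th dose, 5 doses have been given. Superposition: Cmin = C₀·(f + f² + … + f^5).
≈ 18.651 × (0.1587 + 0.0252 + 0.0040 + 0.0006 + 0.0001) ≈ 18.651 × 0.1886 ≈ 3.518 μg/mL.

3.5 μg/mL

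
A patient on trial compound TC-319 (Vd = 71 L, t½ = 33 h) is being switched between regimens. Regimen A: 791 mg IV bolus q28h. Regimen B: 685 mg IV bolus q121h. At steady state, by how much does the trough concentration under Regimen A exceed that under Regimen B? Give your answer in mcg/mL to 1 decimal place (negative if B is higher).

Regimen A: f = (1/2)^(28/33) ≈ 0.5554; Cmin,ss = (791/71)·f/(1−f) ≈ 13.917 mcg/mL.
Regimen B: f = (1/2)^(121/33) ≈ 0.0787; Cmin,ss = (685/71)·f/(1−f) ≈ 0.824 mcg/mL.
Difference ≈ 13.917 − 0.824 ≈ 13.093 mcg/mL.

13.1 mcg/mL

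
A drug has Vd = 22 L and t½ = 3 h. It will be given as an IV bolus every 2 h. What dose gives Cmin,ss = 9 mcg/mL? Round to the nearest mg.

τ/t½ = 2/3 ≈ 0.66667, so f = (1/2)^(2/3) ≈ 0.629961.
Cmin,ss = (D/Vd)·f/(1−f), so D = Cmin,ss·Vd·(1−f)/f.
D = 9 × 22 × (1−f)/f ≈ 9 × 22 × 0.58740 ≈ 116.31 mg.

116 mg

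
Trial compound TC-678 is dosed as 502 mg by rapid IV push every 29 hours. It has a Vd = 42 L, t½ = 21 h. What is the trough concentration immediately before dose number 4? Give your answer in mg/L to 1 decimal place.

f = (1/2)^(τ/t½) = (1/2)^(29/21) ≈ 0.3840.
C₀ = D/Vd = 502/42 ≈ 11.952 mg/L.
Before the 4th dose, 3 doses have been given. Superposition: Cmin = C₀·(f + f² + … + f^3).
≈ 11.952 × (0.3840 + 0.1475 + 0.0566) ≈ 11.952 × 0.5881 ≈ 7.029 mg/L.

7.0 mg/L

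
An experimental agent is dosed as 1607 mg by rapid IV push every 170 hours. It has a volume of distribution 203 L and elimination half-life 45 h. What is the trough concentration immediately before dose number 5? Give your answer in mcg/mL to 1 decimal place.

0.6 mcg/mL

f = (1/2)^(τ/t½) = (1/2)^(170/45) ≈ 0.0729.
C₀ = D/Vd = 1607/203 ≈ 7.916 mcg/mL.
Before the 5th dose, 4 doses have been given. Superposition: Cmin = C₀·(f + f² + … + f^4).
≈ 7.916 × (0.0729 + 0.0053 + 0.0004 + 0.0000) ≈ 7.916 × 0.0786 ≈ 0.622 mcg/mL.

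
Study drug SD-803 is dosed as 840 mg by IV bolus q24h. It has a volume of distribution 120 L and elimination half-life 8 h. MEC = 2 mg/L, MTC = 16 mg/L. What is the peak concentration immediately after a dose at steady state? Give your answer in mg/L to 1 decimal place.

8.0 mg/L

τ = 24 h = 3 half-lives, so f = (1/2)^3 = 0.125.
Accumulation ratio R = 1/(1 − f) = 1/0.875 = 8/7.
Single-dose peak C₀ = D/Vd = 840/120 = 7 mg/L.
Steady-state peak Cmax,ss = C₀·R = 7 × 8/7 ≈ 8.000 mg/L.
Peak 8.0 mg/L vs MTC 16 mg/L: below toxic threshold.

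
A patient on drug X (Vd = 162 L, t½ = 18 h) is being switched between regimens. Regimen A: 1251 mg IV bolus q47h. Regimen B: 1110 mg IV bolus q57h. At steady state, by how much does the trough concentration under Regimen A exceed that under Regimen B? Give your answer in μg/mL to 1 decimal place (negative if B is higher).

0.7 μg/mL

Regimen A: f = (1/2)^(47/18) ≈ 0.1637; Cmin,ss = (1251/162)·f/(1−f) ≈ 1.512 μg/mL.
Regimen B: f = (1/2)^(57/18) ≈ 0.1114; Cmin,ss = (1110/162)·f/(1−f) ≈ 0.859 μg/mL.
Difference ≈ 1.512 − 0.859 ≈ 0.653 μg/mL.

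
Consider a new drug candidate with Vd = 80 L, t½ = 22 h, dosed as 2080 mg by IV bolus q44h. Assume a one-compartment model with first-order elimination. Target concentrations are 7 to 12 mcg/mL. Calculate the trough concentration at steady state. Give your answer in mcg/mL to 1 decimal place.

τ = 44 h = 2 half-lives, so f = (1/2)^2 = 0.25.
Accumulation ratio R = 1/(1 − f) = 1/0.75 = 4/3.
Single-dose peak C₀ = D/Vd = 2080/80 = 26 mcg/mL.
Steady-state peak Cmax,ss = C₀·R = 26 × 4/3 ≈ 34.667 mcg/mL.
Steady-state trough Cmin,ss = Cmax,ss·f ≈ 34.667 × 0.25 ≈ 8.667 mcg/mL.
Trough 8.7 mcg/mL vs MEC 7 mcg/mL: adequate.

8.7 mcg/mL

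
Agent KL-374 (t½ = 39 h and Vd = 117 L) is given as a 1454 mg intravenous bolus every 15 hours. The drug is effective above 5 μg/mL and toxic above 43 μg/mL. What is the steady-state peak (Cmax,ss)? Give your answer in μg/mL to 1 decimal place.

53.1 μg/mL

k = ln2/t½ = ln2/39 ≈ 0.017773 h⁻¹; fraction remaining f = e^(−kτ) = e^(−0.017773×15) ≈ 0.7660.
Accumulation ratio R = 1/(1 − f) ≈ 1/0.2340 ≈ 4.2735.
Each bolus raises the concentration by D/Vd = 1454/117 ≈ 12.427 μg/mL.
Steady-state peak Cmax,ss = C₀·R ≈ 12.427 × 4.2735 ≈ 53.107 μg/mL.
Peak 53.1 μg/mL vs MTC 43 μg/mL: exceeds toxic threshold.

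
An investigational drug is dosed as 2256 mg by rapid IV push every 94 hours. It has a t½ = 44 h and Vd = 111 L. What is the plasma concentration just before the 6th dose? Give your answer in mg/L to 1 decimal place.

f = (1/2)^(τ/t½) = (1/2)^(94/44) ≈ 0.2275.
C₀ = D/Vd = 2256/111 ≈ 20.324 mg/L.
Before the 6th dose, 5 doses have been given. Superposition: Cmin = C₀·(f + f² + … + f^5).
≈ 20.324 × (0.2275 + 0.0518 + 0.0118 + 0.0027 + 0.0006) ≈ 20.324 × 0.2944 ≈ 5.983 mg/L.

6.0 mg/L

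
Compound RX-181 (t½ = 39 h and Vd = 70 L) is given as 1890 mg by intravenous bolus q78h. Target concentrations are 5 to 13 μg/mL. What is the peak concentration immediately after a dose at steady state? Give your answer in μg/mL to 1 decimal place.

The dosing interval is 2 half-lives, so f = 2^(−2) = 0.25.
At steady state, R = 1/(1 − 0.25) = 4/3.
Single-dose peak C₀ = D/Vd = 1890/70 = 27 μg/mL.
Steady-state peak Cmax,ss = C₀·R = 27 × 4/3 ≈ 36.000 μg/mL.
Peak 36.0 μg/mL vs MTC 13 μg/mL: exceeds toxic threshold.

36.0 μg/mL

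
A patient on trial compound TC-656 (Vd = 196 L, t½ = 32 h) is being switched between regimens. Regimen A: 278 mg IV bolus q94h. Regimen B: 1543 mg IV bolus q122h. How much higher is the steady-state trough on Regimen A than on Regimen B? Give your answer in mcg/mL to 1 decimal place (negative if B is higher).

-0.4 mcg/mL

Regimen A: f = (1/2)^(94/32) ≈ 0.1305; Cmin,ss = (278/196)·f/(1−f) ≈ 0.213 mcg/mL.
Regimen B: f = (1/2)^(122/32) ≈ 0.0712; Cmin,ss = (1543/196)·f/(1−f) ≈ 0.603 mcg/mL.
Difference ≈ 0.213 − 0.603 ≈ -0.390 mcg/mL.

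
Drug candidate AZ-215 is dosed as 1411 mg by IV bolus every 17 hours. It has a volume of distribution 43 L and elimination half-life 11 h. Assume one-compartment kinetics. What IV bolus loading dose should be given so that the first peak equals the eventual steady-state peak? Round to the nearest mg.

2146 mg

f = (1/2)^(17/11) ≈ 0.342588; accumulation ratio R = 1/(1−f) ≈ 1.52112.
Loading dose to hit Cmax,ss on first dose: D_load = D_maint·R ≈ 1411 × 1.52112 ≈ 2146.30 mg.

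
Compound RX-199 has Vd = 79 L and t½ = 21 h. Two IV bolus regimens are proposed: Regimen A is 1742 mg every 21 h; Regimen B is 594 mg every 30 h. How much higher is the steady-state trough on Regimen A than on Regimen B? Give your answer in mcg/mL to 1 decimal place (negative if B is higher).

17.6 mcg/mL

Regimen A: f = (1/2)^(21/21) ≈ 0.5000; Cmin,ss = (1742/79)·f/(1−f) ≈ 22.051 mcg/mL.
Regimen B: f = (1/2)^(30/21) ≈ 0.3715; Cmin,ss = (594/79)·f/(1−f) ≈ 4.444 mcg/mL.
Difference ≈ 22.051 − 4.444 ≈ 17.607 mcg/mL.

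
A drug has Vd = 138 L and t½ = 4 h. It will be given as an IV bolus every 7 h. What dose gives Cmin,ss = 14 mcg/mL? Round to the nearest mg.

τ/t½ = 7/4 ≈ 1.75, so f = (1/2)^(7/4) ≈ 0.297302.
Cmin,ss = (D/Vd)·f/(1−f), so D = Cmin,ss·Vd·(1−f)/f.
D = 14 × 138 × (1−f)/f ≈ 14 × 138 × 2.36358 ≈ 4566.44 mg.

4566 mg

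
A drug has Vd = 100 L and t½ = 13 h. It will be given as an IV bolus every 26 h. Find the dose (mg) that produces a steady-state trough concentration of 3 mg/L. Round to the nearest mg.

900 mg

τ/t½ = 26/13 ≈ 2, so f = (1/2)^(26/13) ≈ 0.250000.
Cmin,ss = (D/Vd)·f/(1−f), so D = Cmin,ss·Vd·(1−f)/f.
D = 3 × 100 × (1−f)/f ≈ 3 × 100 × 3.00000 ≈ 900.00 mg.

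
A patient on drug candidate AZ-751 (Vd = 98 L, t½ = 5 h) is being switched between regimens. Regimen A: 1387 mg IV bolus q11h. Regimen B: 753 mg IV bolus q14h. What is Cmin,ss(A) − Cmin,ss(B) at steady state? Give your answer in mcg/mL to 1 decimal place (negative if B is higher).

2.6 mcg/mL

Regimen A: f = (1/2)^(11/5) ≈ 0.2176; Cmin,ss = (1387/98)·f/(1−f) ≈ 3.936 mcg/mL.
Regimen B: f = (1/2)^(14/5) ≈ 0.1436; Cmin,ss = (753/98)·f/(1−f) ≈ 1.288 mcg/mL.
Difference ≈ 3.936 − 1.288 ≈ 2.648 mcg/mL.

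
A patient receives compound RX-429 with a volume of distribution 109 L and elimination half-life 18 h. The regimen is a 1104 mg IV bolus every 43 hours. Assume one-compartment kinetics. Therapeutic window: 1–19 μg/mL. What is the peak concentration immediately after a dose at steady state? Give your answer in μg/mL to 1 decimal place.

12.5 μg/mL

τ/t½ = 43/18 ≈ 2.3889, so fraction remaining f = (1/2)^(43/18) ≈ 0.1909.
At steady state, accumulation factor R = 1/(1 − e^(−kτ)) ≈ 1.2359.
Single-dose peak C₀ = D/Vd = 1104/109 ≈ 10.128 μg/mL.
Steady-state peak Cmax,ss = C₀·R ≈ 10.128 × 1.2359 ≈ 12.517 μg/mL.
Peak 12.5 μg/mL vs MTC 19 μg/mL: below toxic threshold.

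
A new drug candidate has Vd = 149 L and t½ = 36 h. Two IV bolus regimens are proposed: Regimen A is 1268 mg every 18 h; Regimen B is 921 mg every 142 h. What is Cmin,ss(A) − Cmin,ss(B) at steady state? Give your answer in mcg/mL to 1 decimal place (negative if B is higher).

Regimen A: f = (1/2)^(18/36) ≈ 0.7071; Cmin,ss = (1268/149)·f/(1−f) ≈ 20.544 mcg/mL.
Regimen B: f = (1/2)^(142/36) ≈ 0.0650; Cmin,ss = (921/149)·f/(1−f) ≈ 0.430 mcg/mL.
Difference ≈ 20.544 − 0.430 ≈ 20.114 mcg/mL.

20.1 mcg/mL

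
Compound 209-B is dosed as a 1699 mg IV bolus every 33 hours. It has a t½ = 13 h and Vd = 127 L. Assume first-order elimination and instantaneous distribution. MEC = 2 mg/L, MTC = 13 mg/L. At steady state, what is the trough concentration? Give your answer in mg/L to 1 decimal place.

2.8 mg/L

k = ln2/t½ = ln2/13 ≈ 0.053319 h⁻¹; fraction remaining f = e^(−kτ) = e^(−0.053319×33) ≈ 0.1721.
Accumulation ratio R = 1/(1 − f) ≈ 1/0.8279 ≈ 1.2079.
Each bolus raises the concentration by D/Vd = 1699/127 ≈ 13.378 mg/L.
Cmax,ss = C₀/(1 − f) ≈ 13.378/0.8279 ≈ 16.159 mg/L.
One interval later, Cmin,ss = Cmax,ss·e^(−kτ) ≈ 16.159 × 0.1721 ≈ 2.781 mg/L.
Trough 2.8 mg/L vs MEC 2 mg/L: adequate.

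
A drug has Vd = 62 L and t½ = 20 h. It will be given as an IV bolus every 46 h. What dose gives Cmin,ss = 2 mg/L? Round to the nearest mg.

τ/t½ = 46/20 ≈ 2.3, so f = (1/2)^(46/20) ≈ 0.203063.
Cmin,ss = (D/Vd)·f/(1−f), so D = Cmin,ss·Vd·(1−f)/f.
D = 2 × 62 × (1−f)/f ≈ 2 × 62 × 3.92458 ≈ 486.65 mg.

487 mg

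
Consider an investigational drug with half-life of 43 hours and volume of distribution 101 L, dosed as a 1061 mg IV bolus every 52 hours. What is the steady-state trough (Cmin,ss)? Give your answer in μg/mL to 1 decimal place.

k = ln2/t½ = ln2/43 ≈ 0.016120 h⁻¹; fraction remaining f = e^(−kτ) = e^(−0.016120×52) ≈ 0.4325.
At steady state, accumulation factor R = 1/(1 − e^(−kτ)) ≈ 1.7621.
Single-dose peak C₀ = D/Vd = 1061/101 ≈ 10.505 μg/mL.
Cmax,ss = C₀/(1 − f) ≈ 10.505/0.5675 ≈ 18.511 μg/mL.
Steady-state trough Cmin,ss = Cmax,ss·f ≈ 18.511 × 0.4325 ≈ 8.006 μg/mL.

8.0 μg/mL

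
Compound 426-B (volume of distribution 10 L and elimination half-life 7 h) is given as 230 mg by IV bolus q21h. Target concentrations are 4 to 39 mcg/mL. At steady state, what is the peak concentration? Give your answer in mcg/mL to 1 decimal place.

26.3 mcg/mL

The dosing interval is 3 half-lives, so f = 2^(−3) = 0.125.
At steady state, R = 1/(1 − 0.125) = 8/7.
Single-dose peak C₀ = D/Vd = 230/10 = 23 mcg/mL.
Steady-state peak Cmax,ss = C₀·R = 23 × 8/7 ≈ 26.286 mcg/mL.
Peak 26.3 mcg/mL vs MTC 39 mcg/mL: below toxic threshold.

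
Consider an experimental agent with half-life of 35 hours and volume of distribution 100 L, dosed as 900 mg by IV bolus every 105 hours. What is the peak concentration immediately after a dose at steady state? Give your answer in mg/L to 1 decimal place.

10.3 mg/L

The dosing interval is 3 half-lives, so f = 2^(−3) = 0.125.
At steady state, R = 1/(1 − 0.125) = 8/7.
Single-dose peak C₀ = D/Vd = 900/100 = 9 mg/L.
Steady-state peak Cmax,ss = C₀·R = 9 × 8/7 ≈ 10.286 mg/L.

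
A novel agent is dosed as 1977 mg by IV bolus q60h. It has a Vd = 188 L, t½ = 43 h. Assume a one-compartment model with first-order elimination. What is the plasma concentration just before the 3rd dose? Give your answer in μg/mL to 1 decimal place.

5.5 μg/mL

f = (1/2)^(τ/t½) = (1/2)^(60/43) ≈ 0.3802.
C₀ = D/Vd = 1977/188 ≈ 10.516 μg/mL.
Before the 3rd dose, 2 doses have been given. Superposition: Cmin = C₀·(f + f²).
≈ 10.516 × (0.3802 + 0.1446) ≈ 10.516 × 0.5248 ≈ 5.519 μg/mL.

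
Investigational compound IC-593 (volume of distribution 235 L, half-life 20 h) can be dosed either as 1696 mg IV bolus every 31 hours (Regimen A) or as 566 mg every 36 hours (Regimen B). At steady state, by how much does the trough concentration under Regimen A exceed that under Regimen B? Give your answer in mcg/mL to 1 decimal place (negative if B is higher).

2.8 mcg/mL

Regimen A: f = (1/2)^(31/20) ≈ 0.3415; Cmin,ss = (1696/235)·f/(1−f) ≈ 3.743 mcg/mL.
Regimen B: f = (1/2)^(36/20) ≈ 0.2872; Cmin,ss = (566/235)·f/(1−f) ≈ 0.970 mcg/mL.
Difference ≈ 3.743 − 0.970 ≈ 2.773 mcg/mL.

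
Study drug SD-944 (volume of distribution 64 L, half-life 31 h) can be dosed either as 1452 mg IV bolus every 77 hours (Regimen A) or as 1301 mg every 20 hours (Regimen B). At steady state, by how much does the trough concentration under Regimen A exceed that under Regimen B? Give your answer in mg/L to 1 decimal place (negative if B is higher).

-31.1 mg/L

Regimen A: f = (1/2)^(77/31) ≈ 0.1788; Cmin,ss = (1452/64)·f/(1−f) ≈ 4.940 mg/L.
Regimen B: f = (1/2)^(20/31) ≈ 0.6394; Cmin,ss = (1301/64)·f/(1−f) ≈ 36.045 mg/L.
Difference ≈ 4.940 − 36.045 ≈ -31.105 mg/L.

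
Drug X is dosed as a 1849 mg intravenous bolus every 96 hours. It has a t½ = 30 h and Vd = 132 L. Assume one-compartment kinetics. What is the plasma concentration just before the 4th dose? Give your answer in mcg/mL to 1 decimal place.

f = (1/2)^(τ/t½) = (1/2)^(96/30) ≈ 0.1088.
C₀ = D/Vd = 1849/132 ≈ 14.008 mcg/mL.
Before the 4th dose, 3 doses have been given. Superposition: Cmin = C₀·(f + f² + … + f^3).
≈ 14.008 × (0.1088 + 0.0118 + 0.0013) ≈ 14.008 × 0.1219 ≈ 1.708 mcg/mL.

1.7 mcg/mL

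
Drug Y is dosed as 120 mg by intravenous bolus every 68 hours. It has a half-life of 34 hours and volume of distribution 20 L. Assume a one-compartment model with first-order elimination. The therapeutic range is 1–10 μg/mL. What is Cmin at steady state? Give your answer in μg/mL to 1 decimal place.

2.0 μg/mL

The dosing interval is 2 half-lives, so f = 2^(−2) = 0.25.
At steady state, R = 1/(1 − 0.25) = 4/3.
Single-dose peak C₀ = D/Vd = 120/20 = 6 μg/mL.
Steady-state peak Cmax,ss = C₀·R = 6 × 4/3 ≈ 8.000 μg/mL.
Steady-state trough Cmin,ss = Cmax,ss·f ≈ 8.000 × 0.25 ≈ 2.000 μg/mL.
Trough 2.0 μg/mL vs MEC 1 μg/mL: adequate.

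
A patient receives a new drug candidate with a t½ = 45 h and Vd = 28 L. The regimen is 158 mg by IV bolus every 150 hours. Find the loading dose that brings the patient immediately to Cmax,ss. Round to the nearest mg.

175 mg

f = (1/2)^(150/45) ≈ 0.099213; accumulation ratio R = 1/(1−f) ≈ 1.11014.
Loading dose to hit Cmax,ss on first dose: D_load = D_maint·R ≈ 158 × 1.11014 ≈ 175.40 mg.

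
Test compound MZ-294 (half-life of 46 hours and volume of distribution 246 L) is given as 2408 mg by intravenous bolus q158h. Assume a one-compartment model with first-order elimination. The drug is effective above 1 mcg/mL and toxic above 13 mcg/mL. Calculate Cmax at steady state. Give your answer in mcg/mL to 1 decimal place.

10.8 mcg/mL

k = ln2/t½ = ln2/46 ≈ 0.015068 h⁻¹; fraction remaining f = e^(−kτ) = e^(−0.015068×158) ≈ 0.0925.
Accumulation ratio R = 1/(1 − f) ≈ 1/0.9075 ≈ 1.1019.
Each bolus raises the concentration by D/Vd = 2408/246 ≈ 9.789 mcg/mL.
Steady-state peak Cmax,ss = C₀·R ≈ 9.789 × 1.1019 ≈ 10.786 mcg/mL.
Peak 10.8 mcg/mL vs MTC 13 mcg/mL: below toxic threshold.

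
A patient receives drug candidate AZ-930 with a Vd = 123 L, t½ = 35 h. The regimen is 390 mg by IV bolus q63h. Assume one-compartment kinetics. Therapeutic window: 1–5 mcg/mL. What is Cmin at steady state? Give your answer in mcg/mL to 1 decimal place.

Over one 63-h interval, 63/35 ≈ 1.8 half-lives elapse, leaving f ≈ 0.2872 of each dose.
Each bolus raises the concentration by D/Vd = 390/123 ≈ 3.171 mcg/mL.
Steady-state trough Cmin,ss = C₀·f/(1−f) ≈ 3.171 × 0.2872/0.7128 ≈ 1.278 mcg/mL.
Trough 1.3 mcg/mL vs MEC 1 mcg/mL: adequate.

1.3 mcg/mL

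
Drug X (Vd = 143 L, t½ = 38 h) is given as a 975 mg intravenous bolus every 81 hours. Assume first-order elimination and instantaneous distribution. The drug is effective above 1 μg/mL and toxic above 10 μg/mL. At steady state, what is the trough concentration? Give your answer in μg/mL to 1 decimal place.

2.0 μg/mL

Over one 81-h interval, 81/38 ≈ 2.1316 half-lives elapse, leaving f ≈ 0.2282 of each dose.
Accumulation ratio R = 1/(1 − f) ≈ 1/0.7718 ≈ 1.2957.
Single-dose peak C₀ = D/Vd = 975/143 ≈ 6.818 μg/mL.
Steady-state peak Cmax,ss = C₀·R ≈ 6.818 × 1.2957 ≈ 8.834 μg/mL.
Steady-state trough Cmin,ss = Cmax,ss·f ≈ 8.834 × 0.2282 ≈ 2.016 μg/mL.
Trough 2.0 μg/mL vs MEC 1 μg/mL: adequate.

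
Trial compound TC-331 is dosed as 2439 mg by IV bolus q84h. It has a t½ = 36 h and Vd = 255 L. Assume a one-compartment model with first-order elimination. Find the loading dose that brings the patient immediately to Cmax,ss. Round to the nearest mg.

3043 mg

f = (1/2)^(84/36) ≈ 0.198425; accumulation ratio R = 1/(1−f) ≈ 1.24754.
Loading dose to hit Cmax,ss on first dose: D_load = D_maint·R ≈ 2439 × 1.24754 ≈ 3042.75 mg.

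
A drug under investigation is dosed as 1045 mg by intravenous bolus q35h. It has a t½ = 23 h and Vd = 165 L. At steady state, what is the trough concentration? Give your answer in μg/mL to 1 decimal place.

3.4 μg/mL

τ/t½ = 35/23 ≈ 1.5217, so fraction remaining f = (1/2)^(35/23) ≈ 0.3483.
At steady state, accumulation factor R = 1/(1 − e^(−kτ)) ≈ 1.5344.
Single-dose peak C₀ = D/Vd = 1045/165 ≈ 6.333 μg/mL.
Cmax,ss = C₀/(1 − f) ≈ 6.333/0.6517 ≈ 9.718 μg/mL.
Steady-state trough Cmin,ss = Cmax,ss·f ≈ 9.718 × 0.3483 ≈ 3.385 μg/mL.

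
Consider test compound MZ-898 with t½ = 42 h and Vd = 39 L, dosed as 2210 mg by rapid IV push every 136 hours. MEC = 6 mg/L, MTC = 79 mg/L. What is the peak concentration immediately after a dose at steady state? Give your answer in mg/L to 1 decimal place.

63.4 mg/L

Over one 136-h interval, 136/42 ≈ 3.2381 half-lives elapse, leaving f ≈ 0.1060 of each dose.
Accumulation ratio R = 1/(1 − f) ≈ 1/0.8940 ≈ 1.1186.
Each bolus raises the concentration by D/Vd = 2210/39 ≈ 56.667 mg/L.
Steady-state peak Cmax,ss = C₀·R ≈ 56.667 × 1.1186 ≈ 63.388 mg/L.
Peak 63.4 mg/L vs MTC 79 mg/L: below toxic threshold.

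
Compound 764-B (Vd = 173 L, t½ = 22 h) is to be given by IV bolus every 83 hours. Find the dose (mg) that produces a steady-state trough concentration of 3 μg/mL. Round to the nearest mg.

τ/t½ = 83/22 ≈ 3.7727, so f = (1/2)^(83/22) ≈ 0.073164.
Cmin,ss = (D/Vd)·f/(1−f), so D = Cmin,ss·Vd·(1−f)/f.
D = 3 × 173 × (1−f)/f ≈ 3 × 173 × 12.66792 ≈ 6574.65 mg.

6575 mg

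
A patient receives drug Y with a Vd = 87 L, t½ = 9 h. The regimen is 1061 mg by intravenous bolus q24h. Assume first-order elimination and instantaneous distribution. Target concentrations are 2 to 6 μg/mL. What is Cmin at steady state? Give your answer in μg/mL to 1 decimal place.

Over one 24-h interval, 24/9 ≈ 2.6667 half-lives elapse, leaving f ≈ 0.1575 of each dose.
At steady state, accumulation factor R = 1/(1 − e^(−kτ)) ≈ 1.1869.
Single-dose peak C₀ = D/Vd = 1061/87 ≈ 12.195 μg/mL.
Cmax,ss = C₀/(1 − f) ≈ 12.195/0.8425 ≈ 14.475 μg/mL.
One interval later, Cmin,ss = Cmax,ss·e^(−kτ) ≈ 14.475 × 0.1575 ≈ 2.280 μg/mL.
Trough 2.3 μg/mL vs MEC 2 μg/mL: adequate.

2.3 μg/mL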